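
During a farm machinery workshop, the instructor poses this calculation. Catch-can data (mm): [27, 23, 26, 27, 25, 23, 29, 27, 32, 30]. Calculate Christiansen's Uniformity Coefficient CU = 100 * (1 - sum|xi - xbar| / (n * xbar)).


xbar = 269 / 10 = 26.900
sum|xi - xbar| = 21.200
CU = 100 * (1 - 21.200 / (10 * 26.900))
   = 100 * (1 - 0.0788)
   = 92.12%


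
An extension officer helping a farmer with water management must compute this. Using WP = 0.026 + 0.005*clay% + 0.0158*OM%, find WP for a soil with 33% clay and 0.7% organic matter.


WP = 0.026 + 0.005*33 + 0.0158*0.7
   = 0.026 + 0.1650 + 0.0111
   = 0.2021


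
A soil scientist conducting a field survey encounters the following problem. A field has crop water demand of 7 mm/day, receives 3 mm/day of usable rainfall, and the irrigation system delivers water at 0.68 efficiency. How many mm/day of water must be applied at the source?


IWR = (ETc - Pe) / Ea
    = (7 - 3) / 0.68
    = 4 / 0.68
    = 5.88 mm/day


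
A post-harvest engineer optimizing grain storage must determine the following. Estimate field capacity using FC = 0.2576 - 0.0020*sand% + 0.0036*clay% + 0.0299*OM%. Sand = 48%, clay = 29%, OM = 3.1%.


FC = 0.2576 - 0.0020*48 + 0.0036*29 + 0.0299*3.1
   = 0.2576 - 0.0960 + 0.1044 + 0.0927
   = 0.3587


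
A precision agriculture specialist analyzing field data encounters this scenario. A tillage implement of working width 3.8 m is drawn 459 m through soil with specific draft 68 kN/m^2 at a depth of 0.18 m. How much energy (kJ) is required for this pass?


E = k * d * w * L
  = 68 * 0.18 * 3.8 * 459
  = 21349.01 kJ


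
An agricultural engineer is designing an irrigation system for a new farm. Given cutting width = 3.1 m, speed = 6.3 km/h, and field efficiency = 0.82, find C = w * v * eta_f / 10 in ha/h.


C = w * v * eta_f / 10
  = 3.1 * 6.3 * 0.82 / 10
  = 16.01 / 10
  = 1.60 ha/h


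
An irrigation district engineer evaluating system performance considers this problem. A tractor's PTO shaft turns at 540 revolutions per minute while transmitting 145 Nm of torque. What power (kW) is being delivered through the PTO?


P = 2*pi*n*T / 60000
  = 2*pi * 540 * 145 / 60000
  = 491973.41 / 60000
  = 8.20 kW


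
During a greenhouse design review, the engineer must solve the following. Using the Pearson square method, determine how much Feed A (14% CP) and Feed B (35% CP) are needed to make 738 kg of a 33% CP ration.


parts_A = CP_b - target = 35 - 33 = 2
parts_B = target - CP_a = 33 - 14 = 19
total_parts = 2 + 19 = 21
Feed A = 738 * 2 / 21 = 70.29 kg
Feed B = 738 * 19 / 21 = 667.71 kg

70.29 kg


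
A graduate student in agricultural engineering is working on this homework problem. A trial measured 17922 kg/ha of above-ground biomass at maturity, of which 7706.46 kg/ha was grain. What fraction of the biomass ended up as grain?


HI = grain_yield / biomass
   = 7706.46 / 17922
   = 0.43


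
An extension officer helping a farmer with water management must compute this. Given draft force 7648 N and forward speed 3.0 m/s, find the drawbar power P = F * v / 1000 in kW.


P = F * v / 1000
  = 7648 * 3.0 / 1000
  = 22944 / 1000
  = 22.94 kW


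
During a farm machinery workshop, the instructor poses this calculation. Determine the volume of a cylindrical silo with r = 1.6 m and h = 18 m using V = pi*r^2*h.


V = pi * r^2 * h
  = pi * 1.6^2 * 18
  = pi * 2.56 * 18
  = 144.76 m^3


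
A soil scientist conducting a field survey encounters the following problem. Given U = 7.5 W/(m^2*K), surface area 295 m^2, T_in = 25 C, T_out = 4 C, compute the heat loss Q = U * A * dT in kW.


dT = 25 - (4) = 21 K
Q = U * A * dT
  = 7.5 * 295 * 21
  = 46462.50 W = 46.46 kW


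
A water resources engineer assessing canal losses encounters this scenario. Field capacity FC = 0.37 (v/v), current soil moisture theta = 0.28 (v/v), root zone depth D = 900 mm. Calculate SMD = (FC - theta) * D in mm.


SMD = (FC - theta) * D
    = (0.37 - 0.28) * 900
    = 0.090 * 900
    = 81 mm


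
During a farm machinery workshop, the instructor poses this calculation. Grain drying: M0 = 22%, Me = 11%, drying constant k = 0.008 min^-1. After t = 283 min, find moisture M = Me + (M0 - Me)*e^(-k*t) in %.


M = Me + (M0 - Me) * e^(-k*t)
  = 11 + (22 - 11) * e^(-0.008*283)
  = 11 + 11 * e^(-2.264)
  = 11 + 11 * 0.10393
  = 11 + 1.1433
  = 12.14%


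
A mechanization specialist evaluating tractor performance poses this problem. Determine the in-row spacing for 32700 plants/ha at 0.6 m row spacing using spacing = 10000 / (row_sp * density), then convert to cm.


spacing = 10000 / (row_sp * density)
        = 10000 / (0.6 * 32700)
        = 10000 / 19620
        = 0.50968 m = 50.97 cm


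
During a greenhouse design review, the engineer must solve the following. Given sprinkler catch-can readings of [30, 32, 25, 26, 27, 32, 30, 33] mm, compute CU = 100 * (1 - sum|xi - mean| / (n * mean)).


xbar = 235 / 8 = 29.375
sum|xi - xbar| = 20.250
CU = 100 * (1 - 20.250 / (8 * 29.375))
   = 100 * (1 - 0.0862)
   = 91.38%


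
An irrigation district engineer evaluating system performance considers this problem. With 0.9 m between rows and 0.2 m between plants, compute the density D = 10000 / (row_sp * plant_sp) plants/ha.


D = 10000 / (row_sp * plant_sp)
  = 10000 / (0.9 * 0.2)
  = 10000 / 0.1800
  = 55555.56 plants/ha


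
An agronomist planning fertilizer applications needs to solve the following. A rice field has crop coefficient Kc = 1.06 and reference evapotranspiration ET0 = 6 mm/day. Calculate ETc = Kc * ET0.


ETc = Kc * ET0
    = 1.06 * 6
    = 6.36 mm/day


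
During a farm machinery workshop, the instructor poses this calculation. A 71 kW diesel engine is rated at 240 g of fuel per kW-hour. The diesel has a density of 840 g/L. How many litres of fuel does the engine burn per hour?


FC = P * BSFC / rho_fuel
   = 71 * 240 / 840
   = 17040 / 840
   = 20.29 L/h


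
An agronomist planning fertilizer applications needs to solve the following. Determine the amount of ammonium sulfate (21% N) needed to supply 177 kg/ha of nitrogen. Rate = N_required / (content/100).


Rate = N_required / (N_content / 100)
     = 177 / (21 / 100)
     = 177 / 0.21
     = 842.86 kg/ha


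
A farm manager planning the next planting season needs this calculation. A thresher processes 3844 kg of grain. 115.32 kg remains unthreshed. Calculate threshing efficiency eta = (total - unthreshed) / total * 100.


eta = (total - unthreshed) / total * 100
    = (3844 - 115.32) / 3844 * 100
    = 3728.68 / 3844 * 100
    = 97%


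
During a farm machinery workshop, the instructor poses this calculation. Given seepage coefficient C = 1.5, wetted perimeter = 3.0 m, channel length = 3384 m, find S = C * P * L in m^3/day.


S = C * P * L
  = 1.5 * 3.0 * 3384
  = 15228 m^3/day


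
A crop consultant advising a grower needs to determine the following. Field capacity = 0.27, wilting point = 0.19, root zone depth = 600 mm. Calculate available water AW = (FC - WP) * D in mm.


AW = (FC - WP) * D
   = (0.27 - 0.19) * 600
   = 0.08 * 600
   = 48 mm


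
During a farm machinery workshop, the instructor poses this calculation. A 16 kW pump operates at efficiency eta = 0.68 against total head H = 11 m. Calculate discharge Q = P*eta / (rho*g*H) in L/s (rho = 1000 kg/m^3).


Q = (P * 1000 * eta) / (rho * g * H)
  = (16 * 1000 * 0.68) / (1000 * 9.81 * 11)
  = 10880 / 107910
  = 0.10082 m^3/s = 100.82 L/s


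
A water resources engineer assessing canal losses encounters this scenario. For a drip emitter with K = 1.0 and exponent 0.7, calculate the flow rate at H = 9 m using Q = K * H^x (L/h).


Q = K * H^x
  = 1.0 * 9^0.7
  = 1.0 * 4.6555
  = 4.66 L/h


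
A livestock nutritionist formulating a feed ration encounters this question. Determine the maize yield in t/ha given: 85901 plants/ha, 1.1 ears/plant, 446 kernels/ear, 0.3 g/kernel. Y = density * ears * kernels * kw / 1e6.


Y = density * ears * kernels * kw
  = 85901 * 1.1 * 446 * 0.3 g/ha
  = 12642909.18 g/ha
  = 12642.91 kg/ha = 12.64 t/ha


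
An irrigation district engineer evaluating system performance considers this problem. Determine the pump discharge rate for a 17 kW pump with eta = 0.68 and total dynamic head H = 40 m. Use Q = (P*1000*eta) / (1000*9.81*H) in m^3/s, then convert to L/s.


Q = (P * 1000 * eta) / (rho * g * H)
  = (17 * 1000 * 0.68) / (1000 * 9.81 * 40)
  = 11560 / 392400
  = 0.02946 m^3/s = 29.46 L/s


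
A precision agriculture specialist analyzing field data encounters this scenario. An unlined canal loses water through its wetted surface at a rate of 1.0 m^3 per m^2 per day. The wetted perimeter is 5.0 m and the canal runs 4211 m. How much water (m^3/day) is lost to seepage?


S = C * P * L
  = 1.0 * 5.0 * 4211
  = 21055 m^3/day


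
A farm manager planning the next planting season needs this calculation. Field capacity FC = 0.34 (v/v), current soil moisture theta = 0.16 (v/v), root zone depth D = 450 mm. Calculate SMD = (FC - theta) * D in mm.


SMD = (FC - theta) * D
    = (0.34 - 0.16) * 450
    = 0.180 * 450
    = 81 mm


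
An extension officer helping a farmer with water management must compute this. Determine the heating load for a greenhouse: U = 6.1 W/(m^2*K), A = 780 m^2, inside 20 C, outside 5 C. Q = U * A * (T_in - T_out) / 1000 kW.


dT = 20 - (5) = 15 K
Q = U * A * dT
  = 6.1 * 780 * 15
  = 71370 W = 71.37 kW


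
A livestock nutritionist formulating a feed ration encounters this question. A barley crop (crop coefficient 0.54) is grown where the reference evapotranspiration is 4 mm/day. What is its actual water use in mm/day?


ETc = Kc * ET0
    = 0.54 * 4
    = 2.16 mm/day


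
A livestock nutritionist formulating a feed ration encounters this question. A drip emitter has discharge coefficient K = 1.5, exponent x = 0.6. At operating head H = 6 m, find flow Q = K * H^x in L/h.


Q = K * H^x
  = 1.5 * 6^0.6
  = 1.5 * 2.9302
  = 4.40 L/h


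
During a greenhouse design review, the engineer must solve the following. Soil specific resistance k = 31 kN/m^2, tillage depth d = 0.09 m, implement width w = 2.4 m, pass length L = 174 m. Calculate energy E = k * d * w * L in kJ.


E = k * d * w * L
  = 31 * 0.09 * 2.4 * 174
  = 1165.10 kJ


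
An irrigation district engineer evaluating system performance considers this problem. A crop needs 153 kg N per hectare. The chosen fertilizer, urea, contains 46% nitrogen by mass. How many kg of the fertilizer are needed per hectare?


Rate = N_required / (N_content / 100)
     = 153 / (46 / 100)
     = 153 / 0.46
     = 332.61 kg/ha


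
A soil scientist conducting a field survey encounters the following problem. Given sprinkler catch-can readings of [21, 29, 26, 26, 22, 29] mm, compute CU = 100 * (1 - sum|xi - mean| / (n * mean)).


xbar = 153 / 6 = 25.500
sum|xi - xbar| = 16
CU = 100 * (1 - 16 / (6 * 25.500))
   = 100 * (1 - 0.1046)
   = 89.54%


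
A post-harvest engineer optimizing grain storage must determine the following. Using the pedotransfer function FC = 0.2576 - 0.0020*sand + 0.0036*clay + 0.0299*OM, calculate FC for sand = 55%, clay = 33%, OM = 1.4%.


FC = 0.2576 - 0.0020*55 + 0.0036*33 + 0.0299*1.4
   = 0.2576 - 0.1100 + 0.1188 + 0.0419
   = 0.3083


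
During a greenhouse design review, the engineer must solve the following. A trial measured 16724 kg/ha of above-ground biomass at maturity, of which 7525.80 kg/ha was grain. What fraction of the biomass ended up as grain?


HI = grain_yield / biomass
   = 7525.80 / 16724
   = 0.45


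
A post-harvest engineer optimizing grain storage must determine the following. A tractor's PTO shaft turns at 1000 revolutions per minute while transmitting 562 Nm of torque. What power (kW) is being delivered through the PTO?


P = 2*pi*n*T / 60000
  = 2*pi * 1000 * 562 / 60000
  = 3531150.14 / 60000
  = 58.85 kW


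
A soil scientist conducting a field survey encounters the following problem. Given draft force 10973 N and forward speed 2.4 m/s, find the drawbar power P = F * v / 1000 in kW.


P = F * v / 1000
  = 10973 * 2.4 / 1000
  = 26335.20 / 1000
  = 26.34 kW


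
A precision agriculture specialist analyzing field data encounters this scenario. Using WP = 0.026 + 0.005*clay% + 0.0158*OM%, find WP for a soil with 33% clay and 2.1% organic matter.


WP = 0.026 + 0.005*33 + 0.0158*2.1
   = 0.026 + 0.1650 + 0.0332
   = 0.2242


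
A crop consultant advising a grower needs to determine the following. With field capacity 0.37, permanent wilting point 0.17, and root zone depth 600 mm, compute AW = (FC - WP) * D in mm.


AW = (FC - WP) * D
   = (0.37 - 0.17) * 600
   = 0.20 * 600
   = 120 mm


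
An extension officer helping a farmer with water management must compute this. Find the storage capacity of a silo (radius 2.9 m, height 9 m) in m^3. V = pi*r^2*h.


V = pi * r^2 * h
  = pi * 2.9^2 * 9
  = pi * 8.41 * 9
  = 237.79 m^3


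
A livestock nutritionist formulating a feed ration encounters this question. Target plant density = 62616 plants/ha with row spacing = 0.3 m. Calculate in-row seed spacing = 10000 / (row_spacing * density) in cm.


spacing = 10000 / (row_sp * density)
        = 10000 / (0.3 * 62616)
        = 10000 / 18784.80
        = 0.53235 m = 53.23 cm


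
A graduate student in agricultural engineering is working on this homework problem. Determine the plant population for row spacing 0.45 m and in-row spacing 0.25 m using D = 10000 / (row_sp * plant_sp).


D = 10000 / (row_sp * plant_sp)
  = 10000 / (0.45 * 0.25)
  = 10000 / 0.1125
  = 88888.89 plants/ha


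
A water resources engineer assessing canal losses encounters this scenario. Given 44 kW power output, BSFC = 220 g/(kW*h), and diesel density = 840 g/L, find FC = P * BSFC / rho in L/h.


FC = P * BSFC / rho_fuel
   = 44 * 220 / 840
   = 9680 / 840
   = 11.52 L/h


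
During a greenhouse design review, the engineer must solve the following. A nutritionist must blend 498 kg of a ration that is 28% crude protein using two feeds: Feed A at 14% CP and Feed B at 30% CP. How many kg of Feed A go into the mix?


parts_A = CP_b - target = 30 - 28 = 2
parts_B = target - CP_a = 28 - 14 = 14
total_parts = 2 + 14 = 16
Feed A = 498 * 2 / 16 = 62.25 kg
Feed B = 498 * 14 / 16 = 435.75 kg

62.25 kg


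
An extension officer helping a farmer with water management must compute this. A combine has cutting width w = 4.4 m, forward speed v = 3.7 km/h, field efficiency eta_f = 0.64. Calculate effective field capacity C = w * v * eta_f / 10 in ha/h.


C = w * v * eta_f / 10
  = 4.4 * 3.7 * 0.64 / 10
  = 10.42 / 10
  = 1.04 ha/h


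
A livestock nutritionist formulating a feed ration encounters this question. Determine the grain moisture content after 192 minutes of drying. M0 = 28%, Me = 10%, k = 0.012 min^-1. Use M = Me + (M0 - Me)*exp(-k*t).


M = Me + (M0 - Me) * e^(-k*t)
  = 10 + (28 - 10) * e^(-0.012*192)
  = 10 + 18 * e^(-2.304)
  = 10 + 18 * 0.09986
  = 10 + 1.7975
  = 11.80%


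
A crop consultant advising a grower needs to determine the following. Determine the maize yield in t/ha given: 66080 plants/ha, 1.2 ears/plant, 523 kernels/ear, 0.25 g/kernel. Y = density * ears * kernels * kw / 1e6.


Y = density * ears * kernels * kw
  = 66080 * 1.2 * 523 * 0.25 g/ha
  = 10367952 g/ha
  = 10367.95 kg/ha = 10.37 t/ha


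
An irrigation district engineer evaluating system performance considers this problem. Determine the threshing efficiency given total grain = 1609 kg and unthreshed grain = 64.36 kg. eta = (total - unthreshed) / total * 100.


eta = (total - unthreshed) / total * 100
    = (1609 - 64.36) / 1609 * 100
    = 1544.64 / 1609 * 100
    = 96%


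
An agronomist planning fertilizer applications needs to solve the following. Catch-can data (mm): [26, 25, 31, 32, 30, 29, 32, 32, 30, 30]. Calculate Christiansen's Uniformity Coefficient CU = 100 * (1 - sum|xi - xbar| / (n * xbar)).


xbar = 297 / 10 = 29.700
sum|xi - xbar| = 18.200
CU = 100 * (1 - 18.200 / (10 * 29.700))
   = 100 * (1 - 0.0613)
   = 93.87%


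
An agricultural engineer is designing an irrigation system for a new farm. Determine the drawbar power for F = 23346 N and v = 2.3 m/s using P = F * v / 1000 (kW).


P = F * v / 1000
  = 23346 * 2.3 / 1000
  = 53695.80 / 1000
  = 53.70 kW


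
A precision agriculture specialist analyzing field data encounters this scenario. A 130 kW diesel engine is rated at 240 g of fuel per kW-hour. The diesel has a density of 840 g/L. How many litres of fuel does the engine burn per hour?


FC = P * BSFC / rho_fuel
   = 130 * 240 / 840
   = 31200 / 840
   = 37.14 L/h


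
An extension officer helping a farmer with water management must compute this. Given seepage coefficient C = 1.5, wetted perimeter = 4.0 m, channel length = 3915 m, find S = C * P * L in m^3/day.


S = C * P * L
  = 1.5 * 4.0 * 3915
  = 23490 m^3/day


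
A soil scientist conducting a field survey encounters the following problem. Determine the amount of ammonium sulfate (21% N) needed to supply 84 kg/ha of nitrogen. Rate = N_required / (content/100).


Rate = N_required / (N_content / 100)
     = 84 / (21 / 100)
     = 84 / 0.21
     = 400 kg/ha


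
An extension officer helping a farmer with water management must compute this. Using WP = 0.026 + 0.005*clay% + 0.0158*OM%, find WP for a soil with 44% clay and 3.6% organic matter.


WP = 0.026 + 0.005*44 + 0.0158*3.6
   = 0.026 + 0.2200 + 0.0569
   = 0.3029


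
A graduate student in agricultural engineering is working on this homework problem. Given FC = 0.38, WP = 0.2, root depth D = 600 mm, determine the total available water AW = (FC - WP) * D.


AW = (FC - WP) * D
   = (0.38 - 0.2) * 600
   = 0.18 * 600
   = 108 mm


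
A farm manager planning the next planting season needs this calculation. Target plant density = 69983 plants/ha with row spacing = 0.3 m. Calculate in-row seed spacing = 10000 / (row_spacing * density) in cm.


spacing = 10000 / (row_sp * density)
        = 10000 / (0.3 * 69983)
        = 10000 / 20994.90
        = 0.47631 m = 47.63 cm


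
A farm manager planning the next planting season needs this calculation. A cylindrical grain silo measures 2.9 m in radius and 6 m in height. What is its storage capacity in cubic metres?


V = pi * r^2 * h
  = pi * 2.9^2 * 6
  = pi * 8.41 * 6
  = 158.52 m^3


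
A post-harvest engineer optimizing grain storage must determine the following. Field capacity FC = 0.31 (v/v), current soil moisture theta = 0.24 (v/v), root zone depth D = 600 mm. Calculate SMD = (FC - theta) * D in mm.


SMD = (FC - theta) * D
    = (0.31 - 0.24) * 600
    = 0.070 * 600
    = 42 mm


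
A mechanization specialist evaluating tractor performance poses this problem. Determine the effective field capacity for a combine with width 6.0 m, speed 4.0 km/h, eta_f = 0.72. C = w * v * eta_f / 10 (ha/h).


C = w * v * eta_f / 10
  = 6.0 * 4.0 * 0.72 / 10
  = 17.28 / 10
  = 1.73 ha/h


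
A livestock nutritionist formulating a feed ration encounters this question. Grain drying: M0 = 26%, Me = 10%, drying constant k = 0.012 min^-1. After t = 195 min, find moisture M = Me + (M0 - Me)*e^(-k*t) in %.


M = Me + (M0 - Me) * e^(-k*t)
  = 10 + (26 - 10) * e^(-0.012*195)
  = 10 + 16 * e^(-2.340)
  = 10 + 16 * 0.09633
  = 10 + 1.5412
  = 11.54%


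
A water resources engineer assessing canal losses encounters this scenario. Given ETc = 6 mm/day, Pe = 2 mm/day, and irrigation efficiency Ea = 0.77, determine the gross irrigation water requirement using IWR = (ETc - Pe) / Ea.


IWR = (ETc - Pe) / Ea
    = (6 - 2) / 0.77
    = 4 / 0.77
    = 5.19 mm/day


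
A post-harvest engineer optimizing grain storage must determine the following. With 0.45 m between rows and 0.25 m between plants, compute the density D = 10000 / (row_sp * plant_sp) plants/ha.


D = 10000 / (row_sp * plant_sp)
  = 10000 / (0.45 * 0.25)
  = 10000 / 0.1125
  = 88888.89 plants/ha


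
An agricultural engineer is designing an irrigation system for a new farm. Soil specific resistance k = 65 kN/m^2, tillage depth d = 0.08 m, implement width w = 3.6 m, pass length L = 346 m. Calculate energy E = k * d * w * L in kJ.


E = k * d * w * L
  = 65 * 0.08 * 3.6 * 346
  = 6477.12 kJ


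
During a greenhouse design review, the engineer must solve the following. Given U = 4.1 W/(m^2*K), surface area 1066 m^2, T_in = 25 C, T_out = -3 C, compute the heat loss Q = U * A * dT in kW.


dT = 25 - (-3) = 28 K
Q = U * A * dT
  = 4.1 * 1066 * 28
  = 122376.80 W = 122.38 kW


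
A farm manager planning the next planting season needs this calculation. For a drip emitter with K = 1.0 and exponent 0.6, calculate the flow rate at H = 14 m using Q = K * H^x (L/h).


Q = K * H^x
  = 1.0 * 14^0.6
  = 1.0 * 4.8717
  = 4.87 L/h


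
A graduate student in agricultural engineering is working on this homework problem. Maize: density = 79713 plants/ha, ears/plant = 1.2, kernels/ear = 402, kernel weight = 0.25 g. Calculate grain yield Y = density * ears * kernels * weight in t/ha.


Y = density * ears * kernels * kw
  = 79713 * 1.2 * 402 * 0.25 g/ha
  = 9613387.80 g/ha
  = 9613.39 kg/ha = 9.61 t/ha


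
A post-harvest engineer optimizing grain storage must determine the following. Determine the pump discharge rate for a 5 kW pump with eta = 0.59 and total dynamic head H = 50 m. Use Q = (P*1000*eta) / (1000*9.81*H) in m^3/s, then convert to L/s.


Q = (P * 1000 * eta) / (rho * g * H)
  = (5 * 1000 * 0.59) / (1000 * 9.81 * 50)
  = 2950 / 490500
  = 0.00601 m^3/s = 6.01 L/s


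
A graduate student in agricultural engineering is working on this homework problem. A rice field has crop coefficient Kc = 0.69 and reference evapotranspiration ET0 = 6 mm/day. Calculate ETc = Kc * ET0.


ETc = Kc * ET0
    = 0.69 * 6
    = 4.14 mm/day


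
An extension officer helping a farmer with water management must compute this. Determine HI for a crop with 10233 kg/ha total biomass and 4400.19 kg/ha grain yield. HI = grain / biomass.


HI = grain_yield / biomass
   = 4400.19 / 10233
   = 0.43


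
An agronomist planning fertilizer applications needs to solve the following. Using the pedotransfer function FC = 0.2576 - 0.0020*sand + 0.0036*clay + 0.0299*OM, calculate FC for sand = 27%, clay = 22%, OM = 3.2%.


FC = 0.2576 - 0.0020*27 + 0.0036*22 + 0.0299*3.2
   = 0.2576 - 0.0540 + 0.0792 + 0.0957
   = 0.3785


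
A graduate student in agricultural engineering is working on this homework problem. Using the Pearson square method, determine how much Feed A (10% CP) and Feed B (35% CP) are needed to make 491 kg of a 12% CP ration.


parts_A = CP_b - target = 35 - 12 = 23
parts_B = target - CP_a = 12 - 10 = 2
total_parts = 23 + 2 = 25
Feed A = 491 * 23 / 25 = 451.72 kg
Feed B = 491 * 2 / 25 = 39.28 kg

451.72 kg


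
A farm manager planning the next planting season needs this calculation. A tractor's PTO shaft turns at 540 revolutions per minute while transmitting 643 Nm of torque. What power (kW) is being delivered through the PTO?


P = 2*pi*n*T / 60000
  = 2*pi * 540 * 643 / 60000
  = 2181647.60 / 60000
  = 36.36 kW


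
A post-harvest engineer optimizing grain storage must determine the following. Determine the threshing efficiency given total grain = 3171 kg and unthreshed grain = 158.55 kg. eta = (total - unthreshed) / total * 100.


eta = (total - unthreshed) / total * 100
    = (3171 - 158.55) / 3171 * 100
    = 3012.45 / 3171 * 100
    = 95%


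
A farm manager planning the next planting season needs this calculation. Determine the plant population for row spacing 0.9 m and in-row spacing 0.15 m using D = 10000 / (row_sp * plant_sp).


D = 10000 / (row_sp * plant_sp)
  = 10000 / (0.9 * 0.15)
  = 10000 / 0.1350
  = 74074.07 plants/ha


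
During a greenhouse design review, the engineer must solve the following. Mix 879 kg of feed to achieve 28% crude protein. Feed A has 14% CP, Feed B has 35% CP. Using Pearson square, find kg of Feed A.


parts_A = CP_b - target = 35 - 28 = 7
parts_B = target - CP_a = 28 - 14 = 14
total_parts = 7 + 14 = 21
Feed A = 879 * 7 / 21 = 293 kg
Feed B = 879 * 14 / 21 = 586 kg

293 kg


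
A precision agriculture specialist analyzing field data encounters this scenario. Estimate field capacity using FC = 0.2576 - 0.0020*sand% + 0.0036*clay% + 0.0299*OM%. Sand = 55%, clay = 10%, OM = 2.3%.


FC = 0.2576 - 0.0020*55 + 0.0036*10 + 0.0299*2.3
   = 0.2576 - 0.1100 + 0.0360 + 0.0688
   = 0.2524


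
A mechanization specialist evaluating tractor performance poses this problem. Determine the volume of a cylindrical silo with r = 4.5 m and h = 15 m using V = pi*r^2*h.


V = pi * r^2 * h
  = pi * 4.5^2 * 15
  = pi * 20.25 * 15
  = 954.26 m^3


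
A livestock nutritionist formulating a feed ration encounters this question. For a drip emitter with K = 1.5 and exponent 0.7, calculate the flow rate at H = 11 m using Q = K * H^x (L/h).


Q = K * H^x
  = 1.5 * 11^0.7
  = 1.5 * 5.3577
  = 8.04 L/h


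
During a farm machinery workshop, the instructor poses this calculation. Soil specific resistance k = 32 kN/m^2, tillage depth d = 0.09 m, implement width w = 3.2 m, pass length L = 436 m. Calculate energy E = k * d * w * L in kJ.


E = k * d * w * L
  = 32 * 0.09 * 3.2 * 436
  = 4018.18 kJ


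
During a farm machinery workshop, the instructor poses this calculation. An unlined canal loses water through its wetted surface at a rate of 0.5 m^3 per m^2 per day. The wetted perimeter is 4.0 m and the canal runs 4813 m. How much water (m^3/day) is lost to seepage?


S = C * P * L
  = 0.5 * 4.0 * 4813
  = 9626 m^3/day


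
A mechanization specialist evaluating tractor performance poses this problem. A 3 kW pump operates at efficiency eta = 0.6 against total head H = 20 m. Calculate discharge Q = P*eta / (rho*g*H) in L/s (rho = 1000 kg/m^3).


Q = (P * 1000 * eta) / (rho * g * H)
  = (3 * 1000 * 0.6) / (1000 * 9.81 * 20)
  = 1800 / 196200
  = 0.00917 m^3/s = 9.17 L/s


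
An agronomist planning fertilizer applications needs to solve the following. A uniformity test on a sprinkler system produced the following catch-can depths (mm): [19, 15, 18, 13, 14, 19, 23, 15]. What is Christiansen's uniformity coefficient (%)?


xbar = 136 / 8 = 17
sum|xi - xbar| = 22
CU = 100 * (1 - 22 / (8 * 17))
   = 100 * (1 - 0.1618)
   = 83.82%


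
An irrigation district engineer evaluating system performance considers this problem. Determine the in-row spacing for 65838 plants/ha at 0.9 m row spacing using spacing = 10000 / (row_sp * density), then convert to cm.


spacing = 10000 / (row_sp * density)
        = 10000 / (0.9 * 65838)
        = 10000 / 59254.20
        = 0.16876 m = 16.88 cm


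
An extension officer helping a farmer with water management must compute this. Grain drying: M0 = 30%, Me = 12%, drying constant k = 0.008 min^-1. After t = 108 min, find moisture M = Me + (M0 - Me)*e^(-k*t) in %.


M = Me + (M0 - Me) * e^(-k*t)
  = 12 + (30 - 12) * e^(-0.008*108)
  = 12 + 18 * e^(-0.864)
  = 12 + 18 * 0.42147
  = 12 + 7.5865
  = 19.59%


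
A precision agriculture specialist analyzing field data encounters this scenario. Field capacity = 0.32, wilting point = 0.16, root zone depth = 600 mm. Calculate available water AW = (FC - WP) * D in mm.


AW = (FC - WP) * D
   = (0.32 - 0.16) * 600
   = 0.16 * 600
   = 96 mm


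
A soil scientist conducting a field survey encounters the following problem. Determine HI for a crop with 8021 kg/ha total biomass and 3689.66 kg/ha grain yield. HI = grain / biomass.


HI = grain_yield / biomass
   = 3689.66 / 8021
   = 0.46


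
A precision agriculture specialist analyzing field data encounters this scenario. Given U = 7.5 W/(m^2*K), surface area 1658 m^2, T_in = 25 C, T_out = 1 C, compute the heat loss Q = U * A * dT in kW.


dT = 25 - (1) = 24 K
Q = U * A * dT
  = 7.5 * 1658 * 24
  = 298440 W = 298.44 kW


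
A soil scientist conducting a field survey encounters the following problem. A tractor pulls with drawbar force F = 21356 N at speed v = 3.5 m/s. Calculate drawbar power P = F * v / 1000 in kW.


P = F * v / 1000
  = 21356 * 3.5 / 1000
  = 74746 / 1000
  = 74.75 kW


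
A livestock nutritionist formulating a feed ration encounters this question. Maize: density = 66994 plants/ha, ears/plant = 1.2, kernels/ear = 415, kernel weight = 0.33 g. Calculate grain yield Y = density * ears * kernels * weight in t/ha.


Y = density * ears * kernels * kw
  = 66994 * 1.2 * 415 * 0.33 g/ha
  = 11009793.96 g/ha
  = 11009.79 kg/ha = 11.01 t/ha


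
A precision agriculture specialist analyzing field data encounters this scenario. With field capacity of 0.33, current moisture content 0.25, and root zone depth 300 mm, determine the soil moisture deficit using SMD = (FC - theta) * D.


SMD = (FC - theta) * D
    = (0.33 - 0.25) * 300
    = 0.080 * 300
    = 24 mm


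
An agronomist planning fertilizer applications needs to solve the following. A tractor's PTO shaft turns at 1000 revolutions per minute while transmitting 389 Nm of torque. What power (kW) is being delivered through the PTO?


P = 2*pi*n*T / 60000
  = 2*pi * 1000 * 389 / 60000
  = 2444159.08 / 60000
  = 40.74 kW


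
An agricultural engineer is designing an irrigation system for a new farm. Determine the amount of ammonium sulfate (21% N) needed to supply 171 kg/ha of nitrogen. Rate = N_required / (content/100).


Rate = N_required / (N_content / 100)
     = 171 / (21 / 100)
     = 171 / 0.21
     = 814.29 kg/ha


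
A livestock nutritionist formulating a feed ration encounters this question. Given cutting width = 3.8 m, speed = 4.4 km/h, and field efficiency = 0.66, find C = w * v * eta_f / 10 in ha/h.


C = w * v * eta_f / 10
  = 3.8 * 4.4 * 0.66 / 10
  = 11.04 / 10
  = 1.10 ha/h


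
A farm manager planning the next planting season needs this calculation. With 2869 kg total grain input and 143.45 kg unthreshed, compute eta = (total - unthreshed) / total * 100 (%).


eta = (total - unthreshed) / total * 100
    = (2869 - 143.45) / 2869 * 100
    = 2725.55 / 2869 * 100
    = 95%


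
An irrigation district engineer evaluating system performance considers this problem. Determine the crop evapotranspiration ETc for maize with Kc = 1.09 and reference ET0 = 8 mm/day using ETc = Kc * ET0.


ETc = Kc * ET0
    = 1.09 * 8
    = 8.72 mm/day


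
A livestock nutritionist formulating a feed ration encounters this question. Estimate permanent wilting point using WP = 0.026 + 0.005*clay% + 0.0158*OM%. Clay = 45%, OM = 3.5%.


WP = 0.026 + 0.005*45 + 0.0158*3.5
   = 0.026 + 0.2250 + 0.0553
   = 0.3063


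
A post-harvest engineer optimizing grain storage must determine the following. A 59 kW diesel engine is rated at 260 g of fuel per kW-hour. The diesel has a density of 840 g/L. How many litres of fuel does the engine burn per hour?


FC = P * BSFC / rho_fuel
   = 59 * 260 / 840
   = 15340 / 840
   = 18.26 L/h


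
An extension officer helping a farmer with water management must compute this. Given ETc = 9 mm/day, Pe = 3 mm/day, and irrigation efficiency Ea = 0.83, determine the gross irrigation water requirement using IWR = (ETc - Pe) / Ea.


IWR = (ETc - Pe) / Ea
    = (9 - 3) / 0.83
    = 6 / 0.83
    = 7.23 mm/day


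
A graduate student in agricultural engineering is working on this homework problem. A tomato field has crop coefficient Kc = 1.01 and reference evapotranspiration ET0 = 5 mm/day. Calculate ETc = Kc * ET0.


ETc = Kc * ET0
    = 1.01 * 5
    = 5.05 mm/day


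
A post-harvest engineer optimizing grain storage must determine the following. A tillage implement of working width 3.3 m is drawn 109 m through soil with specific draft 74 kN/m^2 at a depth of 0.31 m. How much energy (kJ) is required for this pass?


E = k * d * w * L
  = 74 * 0.31 * 3.3 * 109
  = 8251.52 kJ


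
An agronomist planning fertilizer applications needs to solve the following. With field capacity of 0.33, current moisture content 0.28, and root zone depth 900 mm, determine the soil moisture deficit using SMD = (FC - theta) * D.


SMD = (FC - theta) * D
    = (0.33 - 0.28) * 900
    = 0.050 * 900
    = 45 mm


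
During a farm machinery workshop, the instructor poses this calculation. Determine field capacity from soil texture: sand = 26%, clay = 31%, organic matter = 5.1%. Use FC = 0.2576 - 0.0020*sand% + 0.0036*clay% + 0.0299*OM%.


FC = 0.2576 - 0.0020*26 + 0.0036*31 + 0.0299*5.1
   = 0.2576 - 0.0520 + 0.1116 + 0.1525
   = 0.4697


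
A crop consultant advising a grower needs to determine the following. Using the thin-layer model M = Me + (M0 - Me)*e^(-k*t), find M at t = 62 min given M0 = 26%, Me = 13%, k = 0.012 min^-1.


M = Me + (M0 - Me) * e^(-k*t)
  = 13 + (26 - 13) * e^(-0.012*62)
  = 13 + 13 * e^(-0.744)
  = 13 + 13 * 0.47521
  = 13 + 6.1777
  = 19.18%


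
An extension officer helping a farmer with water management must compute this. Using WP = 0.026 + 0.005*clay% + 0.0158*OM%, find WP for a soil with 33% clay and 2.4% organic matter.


WP = 0.026 + 0.005*33 + 0.0158*2.4
   = 0.026 + 0.1650 + 0.0379
   = 0.2289


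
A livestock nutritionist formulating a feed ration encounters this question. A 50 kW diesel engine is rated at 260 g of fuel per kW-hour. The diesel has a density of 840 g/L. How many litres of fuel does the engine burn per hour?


FC = P * BSFC / rho_fuel
   = 50 * 260 / 840
   = 13000 / 840
   = 15.48 L/h


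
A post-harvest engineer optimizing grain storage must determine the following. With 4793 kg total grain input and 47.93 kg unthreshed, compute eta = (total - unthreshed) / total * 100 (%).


eta = (total - unthreshed) / total * 100
    = (4793 - 47.93) / 4793 * 100
    = 4745.07 / 4793 * 100
    = 99%


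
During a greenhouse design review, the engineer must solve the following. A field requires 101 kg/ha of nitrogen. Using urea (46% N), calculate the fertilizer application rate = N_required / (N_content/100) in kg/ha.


Rate = N_required / (N_content / 100)
     = 101 / (46 / 100)
     = 101 / 0.46
     = 219.57 kg/ha


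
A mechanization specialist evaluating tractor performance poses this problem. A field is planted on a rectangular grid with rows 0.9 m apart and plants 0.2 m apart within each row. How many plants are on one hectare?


D = 10000 / (row_sp * plant_sp)
  = 10000 / (0.9 * 0.2)
  = 10000 / 0.1800
  = 55555.56 plants/ha


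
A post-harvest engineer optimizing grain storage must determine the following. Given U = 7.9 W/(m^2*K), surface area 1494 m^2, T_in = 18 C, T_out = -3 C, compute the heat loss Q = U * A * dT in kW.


dT = 18 - (-3) = 21 K
Q = U * A * dT
  = 7.9 * 1494 * 21
  = 247854.60 W = 247.85 kW


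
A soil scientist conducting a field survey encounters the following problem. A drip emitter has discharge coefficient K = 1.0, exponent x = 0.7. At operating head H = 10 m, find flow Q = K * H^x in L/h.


Q = K * H^x
  = 1.0 * 10^0.7
  = 1.0 * 5.0119
  = 5.01 L/h


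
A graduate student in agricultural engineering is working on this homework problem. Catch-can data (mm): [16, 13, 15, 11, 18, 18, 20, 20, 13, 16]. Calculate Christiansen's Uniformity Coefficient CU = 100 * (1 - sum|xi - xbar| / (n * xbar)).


xbar = 160 / 10 = 16
sum|xi - xbar| = 24
CU = 100 * (1 - 24 / (10 * 16))
   = 100 * (1 - 0.1500)
   = 85%


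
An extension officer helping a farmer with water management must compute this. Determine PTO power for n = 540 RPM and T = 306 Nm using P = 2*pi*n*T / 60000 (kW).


P = 2*pi*n*T / 60000
  = 2*pi * 540 * 306 / 60000
  = 1038233.54 / 60000
  = 17.30 kW


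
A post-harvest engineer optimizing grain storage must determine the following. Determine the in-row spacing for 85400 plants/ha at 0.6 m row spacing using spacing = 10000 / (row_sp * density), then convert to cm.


spacing = 10000 / (row_sp * density)
        = 10000 / (0.6 * 85400)
        = 10000 / 51240
        = 0.19516 m = 19.52 cm


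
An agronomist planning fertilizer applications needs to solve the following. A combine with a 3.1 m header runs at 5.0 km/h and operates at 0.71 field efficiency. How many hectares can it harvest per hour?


C = w * v * eta_f / 10
  = 3.1 * 5.0 * 0.71 / 10
  = 11.01 / 10
  = 1.10 ha/h


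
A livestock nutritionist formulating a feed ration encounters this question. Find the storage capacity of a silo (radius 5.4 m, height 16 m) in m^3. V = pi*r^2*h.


V = pi * r^2 * h
  = pi * 5.4^2 * 16
  = pi * 29.16 * 16
  = 1465.74 m^3


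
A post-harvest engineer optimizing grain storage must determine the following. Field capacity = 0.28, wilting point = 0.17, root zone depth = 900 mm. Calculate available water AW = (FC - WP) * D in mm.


AW = (FC - WP) * D
   = (0.28 - 0.17) * 900
   = 0.11 * 900
   = 99 mm


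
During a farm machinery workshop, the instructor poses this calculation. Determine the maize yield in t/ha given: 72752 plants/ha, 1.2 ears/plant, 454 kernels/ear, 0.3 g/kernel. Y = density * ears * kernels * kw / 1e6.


Y = density * ears * kernels * kw
  = 72752 * 1.2 * 454 * 0.3 g/ha
  = 11890586.88 g/ha
  = 11890.59 kg/ha = 11.89 t/ha


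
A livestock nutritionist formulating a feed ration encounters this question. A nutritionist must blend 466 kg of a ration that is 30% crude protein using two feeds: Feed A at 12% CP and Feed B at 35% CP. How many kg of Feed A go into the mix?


parts_A = CP_b - target = 35 - 30 = 5
parts_B = target - CP_a = 30 - 12 = 18
total_parts = 5 + 18 = 23
Feed A = 466 * 5 / 23 = 101.30 kg
Feed B = 466 * 18 / 23 = 364.70 kg

101.30 kg


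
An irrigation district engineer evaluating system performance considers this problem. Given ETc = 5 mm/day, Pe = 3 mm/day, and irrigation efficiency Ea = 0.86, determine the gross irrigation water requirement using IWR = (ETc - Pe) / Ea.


IWR = (ETc - Pe) / Ea
    = (5 - 3) / 0.86
    = 2 / 0.86
    = 2.33 mm/day


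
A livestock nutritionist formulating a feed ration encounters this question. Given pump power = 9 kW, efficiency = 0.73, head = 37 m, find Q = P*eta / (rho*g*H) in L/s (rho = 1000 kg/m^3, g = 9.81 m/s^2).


Q = (P * 1000 * eta) / (rho * g * H)
  = (9 * 1000 * 0.73) / (1000 * 9.81 * 37)
  = 6570 / 362970
  = 0.01810 m^3/s = 18.10 L/s


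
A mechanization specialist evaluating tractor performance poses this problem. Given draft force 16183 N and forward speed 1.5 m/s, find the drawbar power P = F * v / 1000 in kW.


P = F * v / 1000
  = 16183 * 1.5 / 1000
  = 24274.50 / 1000
  = 24.27 kW


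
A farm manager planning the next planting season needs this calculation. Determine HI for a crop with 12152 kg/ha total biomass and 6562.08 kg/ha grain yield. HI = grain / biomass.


HI = grain_yield / biomass
   = 6562.08 / 12152
   = 0.54


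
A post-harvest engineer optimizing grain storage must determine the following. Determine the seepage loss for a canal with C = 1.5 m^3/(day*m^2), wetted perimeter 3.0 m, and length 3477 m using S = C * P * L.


S = C * P * L
  = 1.5 * 3.0 * 3477
  = 15646.50 m^3/day


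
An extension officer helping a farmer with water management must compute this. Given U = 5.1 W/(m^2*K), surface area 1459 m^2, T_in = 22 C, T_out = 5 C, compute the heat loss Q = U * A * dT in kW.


dT = 22 - (5) = 17 K
Q = U * A * dT
  = 5.1 * 1459 * 17
  = 126495.30 W = 126.50 kW


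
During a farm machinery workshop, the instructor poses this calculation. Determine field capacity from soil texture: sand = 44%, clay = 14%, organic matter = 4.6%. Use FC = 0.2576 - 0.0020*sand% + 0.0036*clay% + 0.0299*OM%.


FC = 0.2576 - 0.0020*44 + 0.0036*14 + 0.0299*4.6
   = 0.2576 - 0.0880 + 0.0504 + 0.1375
   = 0.3575


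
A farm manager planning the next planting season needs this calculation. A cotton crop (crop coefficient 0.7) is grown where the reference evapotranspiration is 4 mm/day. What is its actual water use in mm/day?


ETc = Kc * ET0
    = 0.7 * 4
    = 2.80 mm/day
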